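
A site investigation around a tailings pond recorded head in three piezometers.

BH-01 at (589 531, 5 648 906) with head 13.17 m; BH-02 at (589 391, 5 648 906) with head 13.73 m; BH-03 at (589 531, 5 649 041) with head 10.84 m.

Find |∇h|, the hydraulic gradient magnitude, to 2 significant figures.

∂h/∂x = (13.73 − 13.17) / (589391 − 589531) = -0.004000
∂h/∂y = (10.84 − 13.17) / (5649041 − 5648906) = -0.01726
|∇h| = √(-0.004000² + -0.01726²) = 0.01772

0.018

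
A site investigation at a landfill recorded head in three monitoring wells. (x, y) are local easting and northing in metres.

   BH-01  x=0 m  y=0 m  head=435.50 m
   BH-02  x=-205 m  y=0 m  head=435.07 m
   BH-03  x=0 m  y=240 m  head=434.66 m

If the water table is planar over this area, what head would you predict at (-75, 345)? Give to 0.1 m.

∂h/∂x = (435.07 − 435.50) / (-205 − 0) = +0.002098
∂h/∂y = (434.66 − 435.50) / (240 − 0) = -0.003500
h(-75, 345) = 435.50 + (+0.002098)·(-75) + (-0.003500)·(345) = 435.50 -0.157 -1.207 = 434.135 m.

434.1 m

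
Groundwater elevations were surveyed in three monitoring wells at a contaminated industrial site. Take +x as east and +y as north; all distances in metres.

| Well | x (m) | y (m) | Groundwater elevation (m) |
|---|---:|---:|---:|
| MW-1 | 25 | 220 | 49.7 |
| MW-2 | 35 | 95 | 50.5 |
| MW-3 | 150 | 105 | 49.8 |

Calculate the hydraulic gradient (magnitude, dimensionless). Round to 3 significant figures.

0.00877

Taking MW-1 as reference: MW-2−MW-1 = (10, -125, +0.8); MW-3−MW-1 = (125, -115, +0.1).
Solve a·Δx + b·Δy = Δh: det = 10·(-115) − 125·(-125) = 14475.
∂h/∂x = [(+0.8)·(-115) − (+0.1)·(-125)] / 14475 = -0.005492
∂h/∂y = [10·(+0.1) − 125·(+0.8)] / 14475 = -0.006839
|∇h| = √(-0.005492² + -0.006839²) = 0.008771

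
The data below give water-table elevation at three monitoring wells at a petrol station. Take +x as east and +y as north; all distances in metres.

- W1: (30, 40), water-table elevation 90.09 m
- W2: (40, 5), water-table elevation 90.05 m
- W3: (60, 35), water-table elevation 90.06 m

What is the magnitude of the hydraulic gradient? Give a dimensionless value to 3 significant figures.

With h = a·x + b·y + c and W1 as origin, the differences give:
  10·a + (-35)·b = -0.04
  30·a + (-5)·b = -0.03
Eliminate b (×(-5) and ×(-35), subtract): 1000·a = -0.850 → a = ∂h/∂x = -0.0008500
Back-substitute: b = ∂h/∂y = +0.0009000.
|∇h| = √(-0.0008500² + 0.0009000²) = 0.001238

0.00124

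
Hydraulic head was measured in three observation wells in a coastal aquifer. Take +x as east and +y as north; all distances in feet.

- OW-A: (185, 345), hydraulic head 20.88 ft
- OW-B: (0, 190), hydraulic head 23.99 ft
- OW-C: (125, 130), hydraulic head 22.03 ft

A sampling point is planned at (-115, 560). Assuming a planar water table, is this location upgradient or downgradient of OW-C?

upgradient

Taking OW-A as reference: OW-B−OW-A = (-185, -155, +3.11); OW-C−OW-A = (-60, -215, +1.15).
Solve a·Δx + b·Δy = Δh: det = (-185)·(-215) − (-60)·(-155) = 30475.
∂h/∂x = [(+3.11)·(-215) − (+1.15)·(-155)] / 30475 = -0.01609
∂h/∂y = [(-185)·(+1.15) − (-60)·(+3.11)] / 30475 = -0.0008581
Head at (-115, 560) = 20.88 + (-0.01609)·(-300) + (-0.0008581)·(215) = 25.52 ft.
That is higher than the 22.03 ft at OW-C, so the point is upgradient.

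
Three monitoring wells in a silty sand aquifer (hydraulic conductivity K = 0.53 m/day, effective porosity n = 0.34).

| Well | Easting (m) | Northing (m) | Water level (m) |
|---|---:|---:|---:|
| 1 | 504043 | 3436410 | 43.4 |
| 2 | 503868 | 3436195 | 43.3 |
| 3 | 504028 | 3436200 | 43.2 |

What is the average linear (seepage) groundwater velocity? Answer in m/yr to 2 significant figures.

Three-point gradient (reference 1): Δ to 2 = (-175, -215, -0.1), Δ to 3 = (-15, -210, -0.2).
∂h/∂x = -0.0006562, ∂h/∂y = +0.0009993 (det = 33525).
|∇h| = √(-0.0006562² + 0.0009993²) = 0.001195
Seepage velocity v = K·i/n = 0.53 × 0.001195 / 0.34 = 0.001863 m/day = 0.6805 m/yr.

0.68 m/yr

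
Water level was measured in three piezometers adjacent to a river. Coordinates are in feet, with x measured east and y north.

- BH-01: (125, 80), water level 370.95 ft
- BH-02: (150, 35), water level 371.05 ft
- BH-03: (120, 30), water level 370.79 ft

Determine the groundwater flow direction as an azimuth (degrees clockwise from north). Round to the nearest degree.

Taking BH-01 as reference: BH-02−BH-01 = (25, -45, +0.10); BH-03−BH-01 = (-5, -50, -0.16).
Solve a·Δx + b·Δy = Δh: det = 25·(-50) − (-5)·(-45) = -1475.
∂h/∂x = [(+0.10)·(-50) − (-0.16)·(-45)] / -1475 = +0.008271
∂h/∂y = [25·(-0.16) − (-5)·(+0.10)] / -1475 = +0.002373
Flow direction (−∇h) has components (-0.008271 E, -0.002373 N).
Azimuth = atan2(E, N) = atan2(-0.008271, -0.002373) = 254.0° ≈ 254°.

254°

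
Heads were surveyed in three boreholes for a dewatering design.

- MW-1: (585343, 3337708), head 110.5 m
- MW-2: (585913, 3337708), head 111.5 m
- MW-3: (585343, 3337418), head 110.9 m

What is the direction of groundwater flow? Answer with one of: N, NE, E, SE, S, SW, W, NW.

NW

∂h/∂x = (111.5 − 110.5) / (585913 − 585343) = +0.001754
∂h/∂y = (110.9 − 110.5) / (3337418 − 3337708) = -0.001379
Flow = −∇h = (-0.001754 east, +0.001379 north), which points northwest.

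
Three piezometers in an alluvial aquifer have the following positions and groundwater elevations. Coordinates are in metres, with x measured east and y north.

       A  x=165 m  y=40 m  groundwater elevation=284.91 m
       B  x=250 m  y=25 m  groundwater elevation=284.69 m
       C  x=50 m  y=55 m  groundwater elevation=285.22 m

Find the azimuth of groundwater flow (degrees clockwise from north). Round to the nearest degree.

052°

Taking A as reference: B−A = (85, -15, -0.22); C−A = (-115, 15, +0.31).
Solve a·Δx + b·Δy = Δh: det = 85·15 − (-115)·(-15) = -450.
∂h/∂x = [(-0.22)·15 − (+0.31)·(-15)] / -450 = -0.003000
∂h/∂y = [85·(+0.31) − (-115)·(-0.22)] / -450 = -0.002333
Flow direction (−∇h) has components (+0.003000 E, +0.002333 N).
Azimuth = atan2(E, N) = atan2(+0.003000, +0.002333) = 52.1° ≈ 052°.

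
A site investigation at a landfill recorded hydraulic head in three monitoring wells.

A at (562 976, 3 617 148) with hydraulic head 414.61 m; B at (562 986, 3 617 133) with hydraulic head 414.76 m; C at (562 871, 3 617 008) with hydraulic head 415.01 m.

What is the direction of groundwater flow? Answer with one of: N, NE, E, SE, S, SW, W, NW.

NW

Differences from A: to B (Δx, Δy, Δh) = (10, -15, +0.15); to C = (-105, -140, +0.40).
Determinant of the coordinate differences = 10·(-140) − (-105)·(-15) = -2975.
∂h/∂x = [(+0.15)·(-140) − (+0.40)·(-15)] / -2975 = +0.005042
∂h/∂y = [10·(+0.40) − (-105)·(+0.15)] / -2975 = -0.006639
Flow = −∇h = (-0.005042 east, +0.006639 north), which points northwest.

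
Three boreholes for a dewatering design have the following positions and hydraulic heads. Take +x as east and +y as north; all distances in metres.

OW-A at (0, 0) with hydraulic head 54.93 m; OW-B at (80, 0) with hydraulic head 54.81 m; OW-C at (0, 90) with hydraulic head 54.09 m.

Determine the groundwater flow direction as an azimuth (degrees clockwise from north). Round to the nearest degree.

∂h/∂x = (54.81 − 54.93) / (80 − 0) = -0.001500
∂h/∂y = (54.09 − 54.93) / (90 − 0) = -0.009333
Flow direction (−∇h) has components (+0.001500 E, +0.009333 N).
Azimuth = atan2(E, N) = atan2(+0.001500, +0.009333) = 9.1° ≈ 009°.

009°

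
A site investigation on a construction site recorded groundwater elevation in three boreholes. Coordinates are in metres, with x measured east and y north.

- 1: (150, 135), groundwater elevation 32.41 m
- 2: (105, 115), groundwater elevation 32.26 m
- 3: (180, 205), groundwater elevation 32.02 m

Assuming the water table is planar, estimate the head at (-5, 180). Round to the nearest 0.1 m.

30.9 m

With h = a·x + b·y + c and 1 as origin, the differences give:
  (-45)·a + (-20)·b = -0.15
  30·a + 70·b = -0.39
Eliminate b (×70 and ×(-20), subtract): -2550·a = -18.300 → a = ∂h/∂x = +0.007176
Back-substitute: b = ∂h/∂y = -0.008647.
h(-5, 180) = 32.41 + (+0.007176)·(-155) + (-0.008647)·(45) = 32.41 -1.112 -0.389 = 30.909 m.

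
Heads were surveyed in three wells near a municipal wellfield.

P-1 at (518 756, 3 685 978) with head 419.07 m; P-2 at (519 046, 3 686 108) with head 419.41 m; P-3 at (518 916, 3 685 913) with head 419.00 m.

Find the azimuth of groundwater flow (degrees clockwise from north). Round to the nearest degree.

190°

Differences from P-1: to P-2 (Δx, Δy, Δh) = (290, 130, +0.34); to P-3 = (160, -65, -0.07).
Solve a·Δx + b·Δy = Δh: det = 290·(-65) − 160·130 = -39650.
∂h/∂x = [(+0.34)·(-65) − (-0.07)·130] / -39650 = +0.0003279
∂h/∂y = [290·(-0.07) − 160·(+0.34)] / -39650 = +0.001884
Flow direction (−∇h) has components (-0.0003279 E, -0.001884 N).
Azimuth = atan2(E, N) = atan2(-0.0003279, -0.001884) = 189.9° ≈ 190°.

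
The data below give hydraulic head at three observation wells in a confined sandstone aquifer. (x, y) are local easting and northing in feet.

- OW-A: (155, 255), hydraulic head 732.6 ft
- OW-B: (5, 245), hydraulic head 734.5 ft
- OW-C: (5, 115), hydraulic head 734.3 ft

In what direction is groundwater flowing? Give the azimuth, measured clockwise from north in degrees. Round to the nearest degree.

097°

With h = a·x + b·y + c and OW-A as origin, the differences give:
  (-150)·a + (-10)·b = +1.9
  (-150)·a + (-140)·b = +1.7
Eliminate b (×(-140) and ×(-10), subtract): 19500·a = -249.00 → a = ∂h/∂x = -0.01277
Back-substitute: b = ∂h/∂y = +0.001538.
Flow direction (−∇h) has components (+0.01277 E, -0.001538 N).
Azimuth = atan2(E, N) = atan2(+0.01277, -0.001538) = 96.9° ≈ 097°.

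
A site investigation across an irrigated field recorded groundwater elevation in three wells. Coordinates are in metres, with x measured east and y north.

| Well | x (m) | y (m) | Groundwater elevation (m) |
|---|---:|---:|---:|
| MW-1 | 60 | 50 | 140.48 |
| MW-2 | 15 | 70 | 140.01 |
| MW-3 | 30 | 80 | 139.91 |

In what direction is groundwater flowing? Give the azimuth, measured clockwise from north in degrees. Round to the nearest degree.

Differences from MW-1: to MW-2 (Δx, Δy, Δh) = (-45, 20, -0.47); to MW-3 = (-30, 30, -0.57).
Solve a·Δx + b·Δy = Δh: det = (-45)·30 − (-30)·20 = -750.
∂h/∂x = [(-0.47)·30 − (-0.57)·20] / -750 = +0.003600
∂h/∂y = [(-45)·(-0.57) − (-30)·(-0.47)] / -750 = -0.01540
Flow direction (−∇h) has components (-0.003600 E, +0.01540 N).
Azimuth = atan2(E, N) = atan2(-0.003600, +0.01540) = 346.8° ≈ 347°.

347°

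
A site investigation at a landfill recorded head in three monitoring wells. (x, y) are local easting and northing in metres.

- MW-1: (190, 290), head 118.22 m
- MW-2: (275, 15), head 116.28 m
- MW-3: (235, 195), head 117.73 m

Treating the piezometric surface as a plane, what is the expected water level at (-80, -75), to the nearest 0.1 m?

111.2 m

Differences from MW-1: to MW-2 (Δx, Δy, Δh) = (85, -275, -1.94); to MW-3 = (45, -95, -0.49).
Determinant of the coordinate differences = 85·(-95) − 45·(-275) = 4300.
∂h/∂x = [(-1.94)·(-95) − (-0.49)·(-275)] / 4300 = +0.01152
∂h/∂y = [85·(-0.49) − 45·(-1.94)] / 4300 = +0.01062
h(-80, -75) = 118.22 + (+0.01152)·(-270) + (+0.01062)·(-365) = 118.22 -3.111 -3.875 = 111.234 m.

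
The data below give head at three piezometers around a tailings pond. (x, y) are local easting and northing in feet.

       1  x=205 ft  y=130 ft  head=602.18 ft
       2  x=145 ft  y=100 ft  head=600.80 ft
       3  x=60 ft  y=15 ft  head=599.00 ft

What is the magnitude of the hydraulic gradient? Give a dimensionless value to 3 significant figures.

Taking 1 as reference: 2−1 = (-60, -30, -1.38); 3−1 = (-145, -115, -3.18).
Solve a·Δx + b·Δy = Δh: det = (-60)·(-115) − (-145)·(-30) = 2550.
∂h/∂x = [(-1.38)·(-115) − (-3.18)·(-30)] / 2550 = +0.02482
∂h/∂y = [(-60)·(-3.18) − (-145)·(-1.38)] / 2550 = -0.003647
|∇h| = √(0.02482² + -0.003647²) = 0.02509

0.0251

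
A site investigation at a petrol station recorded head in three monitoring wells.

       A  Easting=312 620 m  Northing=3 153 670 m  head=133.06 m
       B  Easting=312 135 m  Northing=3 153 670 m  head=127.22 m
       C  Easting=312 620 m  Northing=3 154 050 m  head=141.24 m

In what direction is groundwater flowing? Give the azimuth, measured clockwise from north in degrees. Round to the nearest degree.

209°

∂h/∂x = (127.22 − 133.06) / (312135 − 312620) = +0.01204
∂h/∂y = (141.24 − 133.06) / (3154050 − 3153670) = +0.02153
Flow direction (−∇h) has components (-0.01204 E, -0.02153 N).
Azimuth = atan2(E, N) = atan2(-0.01204, -0.02153) = 209.2° ≈ 209°.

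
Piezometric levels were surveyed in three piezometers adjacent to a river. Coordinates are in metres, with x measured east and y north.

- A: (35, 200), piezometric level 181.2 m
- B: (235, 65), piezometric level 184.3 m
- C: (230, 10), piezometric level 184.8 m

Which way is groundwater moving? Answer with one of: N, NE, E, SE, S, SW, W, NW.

Taking A as reference: B−A = (200, -135, +3.1); C−A = (195, -190, +3.6).
Solve a·Δx + b·Δy = Δh: det = 200·(-190) − 195·(-135) = -11675.
∂h/∂x = [(+3.1)·(-190) − (+3.6)·(-135)] / -11675 = +0.008822
∂h/∂y = [200·(+3.6) − 195·(+3.1)] / -11675 = -0.009893
Flow = −∇h = (-0.008822 east, +0.009893 north), which points northwest.

NW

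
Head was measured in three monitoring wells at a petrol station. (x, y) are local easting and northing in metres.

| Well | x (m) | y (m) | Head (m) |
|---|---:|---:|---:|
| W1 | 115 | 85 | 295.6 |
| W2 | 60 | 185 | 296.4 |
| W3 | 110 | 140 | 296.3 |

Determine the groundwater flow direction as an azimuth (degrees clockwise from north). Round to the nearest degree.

Taking W1 as reference: W2−W1 = (-55, 100, +0.8); W3−W1 = (-5, 55, +0.7).
Solve a·Δx + b·Δy = Δh: det = (-55)·55 − (-5)·100 = -2525.
∂h/∂x = [(+0.8)·55 − (+0.7)·100] / -2525 = +0.01030
∂h/∂y = [(-55)·(+0.7) − (-5)·(+0.8)] / -2525 = +0.01366
Flow direction (−∇h) has components (-0.01030 E, -0.01366 N).
Azimuth = atan2(E, N) = atan2(-0.01030, -0.01366) = 217.0° ≈ 217°.

217°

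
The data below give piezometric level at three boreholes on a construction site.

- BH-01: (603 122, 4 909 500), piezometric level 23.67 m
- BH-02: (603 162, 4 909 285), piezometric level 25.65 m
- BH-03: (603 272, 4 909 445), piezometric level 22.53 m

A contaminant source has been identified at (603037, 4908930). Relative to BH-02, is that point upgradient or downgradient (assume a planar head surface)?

Taking BH-01 as reference: BH-02−BH-01 = (40, -215, +1.98); BH-03−BH-01 = (150, -55, -1.14).
Determinant of the coordinate differences = 40·(-55) − 150·(-215) = 30050.
∂h/∂x = [(+1.98)·(-55) − (-1.14)·(-215)] / 30050 = -0.01178
∂h/∂y = [40·(-1.14) − 150·(+1.98)] / 30050 = -0.01140
Head at (603037, 4908930) = 23.67 + (-0.01178)·(-85) + (-0.01140)·(-570) = 31.17 m.
That is higher than the 25.65 m at BH-02, so the point is upgradient.

upgradient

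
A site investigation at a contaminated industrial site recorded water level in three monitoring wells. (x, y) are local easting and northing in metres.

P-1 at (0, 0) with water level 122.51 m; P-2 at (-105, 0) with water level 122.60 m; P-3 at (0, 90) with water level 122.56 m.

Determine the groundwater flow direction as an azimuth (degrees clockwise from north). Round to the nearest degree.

123°

∂h/∂x = (122.60 − 122.51) / (-105 − 0) = -0.0008571
∂h/∂y = (122.56 − 122.51) / (90 − 0) = +0.0005556
Flow direction (−∇h) has components (+0.0008571 E, -0.0005556 N).
Azimuth = atan2(E, N) = atan2(+0.0008571, -0.0005556) = 122.9° ≈ 123°.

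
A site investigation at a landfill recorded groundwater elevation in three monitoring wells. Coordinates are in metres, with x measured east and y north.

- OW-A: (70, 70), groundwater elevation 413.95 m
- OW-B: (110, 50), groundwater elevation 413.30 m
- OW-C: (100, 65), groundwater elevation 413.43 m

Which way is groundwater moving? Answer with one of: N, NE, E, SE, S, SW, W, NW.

Differences from OW-A: to OW-B (Δx, Δy, Δh) = (40, -20, -0.65); to OW-C = (30, -5, -0.52).
Solve a·Δx + b·Δy = Δh: det = 40·(-5) − 30·(-20) = 400.
∂h/∂x = [(-0.65)·(-5) − (-0.52)·(-20)] / 400 = -0.01787
∂h/∂y = [40·(-0.52) − 30·(-0.65)] / 400 = -0.003250
Flow = −∇h = (+0.01787 east, +0.003250 north), which points east.

E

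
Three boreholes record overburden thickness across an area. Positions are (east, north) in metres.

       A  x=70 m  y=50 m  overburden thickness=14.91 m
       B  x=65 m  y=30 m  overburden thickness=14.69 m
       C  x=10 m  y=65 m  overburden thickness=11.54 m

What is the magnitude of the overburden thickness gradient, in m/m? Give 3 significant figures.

0.0555 m/m

Taking A as reference: B−A = (-5, -20, -0.22); C−A = (-60, 15, -3.37).
Determinant of the coordinate differences = (-5)·15 − (-60)·(-20) = -1275.
∂d/∂x = [(-0.22)·15 − (-3.37)·(-20)] / -1275 = +0.05545
∂d/∂y = [(-5)·(-3.37) − (-60)·(-0.22)] / -1275 = -0.002863
|∇f| = √(0.05545² + -0.002863²) = 0.05552 m/m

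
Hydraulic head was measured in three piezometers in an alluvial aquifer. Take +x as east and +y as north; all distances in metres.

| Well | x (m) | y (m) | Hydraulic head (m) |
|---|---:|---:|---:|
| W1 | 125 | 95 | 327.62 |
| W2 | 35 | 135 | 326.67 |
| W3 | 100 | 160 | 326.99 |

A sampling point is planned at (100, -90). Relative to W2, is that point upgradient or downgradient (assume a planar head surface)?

Differences from W1: to W2 (Δx, Δy, Δh) = (-90, 40, -0.95); to W3 = (-25, 65, -0.63).
Solve a·Δx + b·Δy = Δh: det = (-90)·65 − (-25)·40 = -4850.
∂h/∂x = [(-0.95)·65 − (-0.63)·40] / -4850 = +0.007536
∂h/∂y = [(-90)·(-0.63) − (-25)·(-0.95)] / -4850 = -0.006794
Head at (100, -90) = 327.62 + (+0.007536)·(-25) + (-0.006794)·(-185) = 328.69 m.
That is higher than the 326.67 m at W2, so the point is upgradient.

upgradient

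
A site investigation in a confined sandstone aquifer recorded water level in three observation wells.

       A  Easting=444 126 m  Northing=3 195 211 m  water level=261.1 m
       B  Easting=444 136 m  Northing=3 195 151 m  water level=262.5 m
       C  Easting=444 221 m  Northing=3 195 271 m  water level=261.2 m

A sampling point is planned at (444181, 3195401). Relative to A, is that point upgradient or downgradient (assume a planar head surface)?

downgradient

Differences from A: to B (Δx, Δy, Δh) = (10, -60, +1.4); to C = (95, 60, +0.1).
Determinant of the coordinate differences = 10·60 − 95·(-60) = 6300.
∂h/∂x = [(+1.4)·60 − (+0.1)·(-60)] / 6300 = +0.01429
∂h/∂y = [10·(+0.1) − 95·(+1.4)] / 6300 = -0.02095
Head at (444181, 3195401) = 261.1 + (+0.01429)·(55) + (-0.02095)·(190) = 257.90 m.
That is lower than the 261.1 m at A, so the point is downgradient.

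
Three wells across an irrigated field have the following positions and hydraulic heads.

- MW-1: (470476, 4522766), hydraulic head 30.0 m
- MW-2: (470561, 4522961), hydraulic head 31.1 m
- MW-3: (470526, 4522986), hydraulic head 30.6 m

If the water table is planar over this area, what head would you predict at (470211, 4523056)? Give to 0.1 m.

26.2 m

Taking MW-1 as reference: MW-2−MW-1 = (85, 195, +1.1); MW-3−MW-1 = (50, 220, +0.6).
Solve a·Δx + b·Δy = Δh: det = 85·220 − 50·195 = 8950.
∂h/∂x = [(+1.1)·220 − (+0.6)·195] / 8950 = +0.01397
∂h/∂y = [85·(+0.6) − 50·(+1.1)] / 8950 = -0.0004469
h(470211, 4523056) = 30.0 + (+0.01397)·(-265) + (-0.0004469)·(290) = 30.0 -3.701 -0.130 = 26.169 m.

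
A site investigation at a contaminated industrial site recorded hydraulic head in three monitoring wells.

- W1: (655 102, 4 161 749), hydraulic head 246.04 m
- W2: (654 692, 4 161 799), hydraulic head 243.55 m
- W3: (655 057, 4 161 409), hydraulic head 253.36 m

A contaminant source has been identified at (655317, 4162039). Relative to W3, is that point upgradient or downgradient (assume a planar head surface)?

Differences from W1: to W2 (Δx, Δy, Δh) = (-410, 50, -2.49); to W3 = (-45, -340, +7.32).
Determinant of the coordinate differences = (-410)·(-340) − (-45)·50 = 141650.
∂h/∂x = [(-2.49)·(-340) − (+7.32)·50] / 141650 = +0.003393
∂h/∂y = [(-410)·(+7.32) − (-45)·(-2.49)] / 141650 = -0.02198
Head at (655317, 4162039) = 246.04 + (+0.003393)·(215) + (-0.02198)·(290) = 240.40 m.
That is lower than the 253.36 m at W3, so the point is downgradient.

downgradient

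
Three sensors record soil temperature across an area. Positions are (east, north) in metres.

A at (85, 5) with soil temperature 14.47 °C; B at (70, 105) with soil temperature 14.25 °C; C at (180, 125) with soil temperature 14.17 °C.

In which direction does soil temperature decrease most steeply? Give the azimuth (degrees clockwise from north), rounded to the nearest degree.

008°

With T = a·x + b·y + c and A as origin, the differences give:
  (-15)·a + 100·b = -0.22
  95·a + 120·b = -0.30
Eliminate b (×120 and ×100, subtract): -11300·a = 3.600 → a = ∂T/∂x = -0.0003186
Back-substitute: b = ∂T/∂y = -0.002248.
Steepest decrease is along −∇f: components (+0.0003186 E, +0.002248 N).
Azimuth = atan2(+0.0003186, +0.002248) = 8.1° ≈ 008°.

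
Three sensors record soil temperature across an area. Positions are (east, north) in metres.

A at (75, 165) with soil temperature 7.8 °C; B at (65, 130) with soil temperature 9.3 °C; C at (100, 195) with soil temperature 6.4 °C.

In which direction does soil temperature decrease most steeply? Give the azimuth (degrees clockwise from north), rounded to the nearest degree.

Three-point gradient (reference A): Δ to B = (-10, -35, +1.5), Δ to C = (25, 30, -1.4).
∂T/∂x = -0.006957, ∂T/∂y = -0.04087 (det = 575).
Steepest decrease is along −∇f: components (+0.006957 E, +0.04087 N).
Azimuth = atan2(+0.006957, +0.04087) = 9.7° ≈ 010°.

010°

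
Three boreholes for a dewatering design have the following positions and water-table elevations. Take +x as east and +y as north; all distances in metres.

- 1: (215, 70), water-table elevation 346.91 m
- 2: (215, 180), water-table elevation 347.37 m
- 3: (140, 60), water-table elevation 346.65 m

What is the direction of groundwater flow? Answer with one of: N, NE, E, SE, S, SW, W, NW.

Differences from 1: to 2 (Δx, Δy, Δh) = (0, 110, +0.46); to 3 = (-75, -10, -0.26).
Determinant of the coordinate differences = 0·(-10) − (-75)·110 = 8250.
∂h/∂x = [(+0.46)·(-10) − (-0.26)·110] / 8250 = +0.002909
∂h/∂y = [0·(-0.26) − (-75)·(+0.46)] / 8250 = +0.004182
Flow = −∇h = (-0.002909 east, -0.004182 north), which points southwest.

SW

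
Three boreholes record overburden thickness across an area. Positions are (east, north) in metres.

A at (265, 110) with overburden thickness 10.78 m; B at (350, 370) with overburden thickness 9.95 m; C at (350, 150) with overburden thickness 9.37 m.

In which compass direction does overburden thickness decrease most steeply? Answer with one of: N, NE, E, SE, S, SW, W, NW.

With d = a·x + b·y + c and A as origin, the differences give:
  85·a + 260·b = -0.83
  85·a + 40·b = -1.41
Eliminate b (×40 and ×260, subtract): -18700·a = 333.400 → a = ∂d/∂x = -0.01783
Back-substitute: b = ∂d/∂y = +0.002636.
Steepest decrease is along −∇f = (+0.01783 E, -0.002636 N) → east.

E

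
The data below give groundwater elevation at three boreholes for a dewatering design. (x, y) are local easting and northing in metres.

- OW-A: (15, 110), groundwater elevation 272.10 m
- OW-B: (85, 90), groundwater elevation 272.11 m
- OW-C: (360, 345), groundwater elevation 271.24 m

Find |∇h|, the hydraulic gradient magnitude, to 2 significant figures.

Taking OW-A as reference: OW-B−OW-A = (70, -20, +0.01); OW-C−OW-A = (345, 235, -0.86).
Determinant of the coordinate differences = 70·235 − 345·(-20) = 23350.
∂h/∂x = [(+0.01)·235 − (-0.86)·(-20)] / 23350 = -0.0006360
∂h/∂y = [70·(-0.86) − 345·(+0.01)] / 23350 = -0.002726
|∇h| = √(-0.0006360² + -0.002726²) = 0.002799

0.0028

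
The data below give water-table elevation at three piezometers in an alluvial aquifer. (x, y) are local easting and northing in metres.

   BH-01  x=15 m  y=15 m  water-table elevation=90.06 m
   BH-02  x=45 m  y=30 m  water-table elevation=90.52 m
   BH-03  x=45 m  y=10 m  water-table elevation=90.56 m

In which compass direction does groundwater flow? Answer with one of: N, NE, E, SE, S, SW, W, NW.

With h = a·x + b·y + c and BH-01 as origin, the differences give:
  30·a + 15·b = +0.46
  30·a + (-5)·b = +0.50
Eliminate b (×(-5) and ×15, subtract): -600·a = -9.800 → a = ∂h/∂x = +0.01633
Back-substitute: b = ∂h/∂y = -0.002000.
Flow = −∇h = (-0.01633 east, +0.002000 north), which points west.

W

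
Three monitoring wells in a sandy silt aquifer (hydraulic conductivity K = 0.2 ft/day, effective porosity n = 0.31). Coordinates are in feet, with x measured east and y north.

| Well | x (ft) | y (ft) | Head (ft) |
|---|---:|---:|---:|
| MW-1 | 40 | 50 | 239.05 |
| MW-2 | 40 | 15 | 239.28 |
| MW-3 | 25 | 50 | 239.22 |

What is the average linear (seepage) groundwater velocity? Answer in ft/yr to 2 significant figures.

3.1 ft/yr

Taking MW-1 as reference: MW-2−MW-1 = (0, -35, +0.23); MW-3−MW-1 = (-15, 0, +0.17).
Determinant of the coordinate differences = 0·0 − (-15)·(-35) = -525.
∂h/∂x = [(+0.23)·0 − (+0.17)·(-35)] / -525 = -0.01133
∂h/∂y = [0·(+0.17) − (-15)·(+0.23)] / -525 = -0.006571
|∇h| = √(-0.01133² + -0.006571²) = 0.0131
Seepage velocity v = K·i/n = 0.2 × 0.0131 / 0.31 = 0.008452 ft/day = 3.087 ft/yr.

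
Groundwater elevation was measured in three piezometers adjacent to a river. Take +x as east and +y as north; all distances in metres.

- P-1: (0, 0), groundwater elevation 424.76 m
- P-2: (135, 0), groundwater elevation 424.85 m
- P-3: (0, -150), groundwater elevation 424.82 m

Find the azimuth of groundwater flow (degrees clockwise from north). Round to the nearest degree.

301°

∂h/∂x = (424.85 − 424.76) / (135 − 0) = +0.0006667
∂h/∂y = (424.82 − 424.76) / (-150 − 0) = -0.0004000
Flow direction (−∇h) has components (-0.0006667 E, +0.0004000 N).
Azimuth = atan2(E, N) = atan2(-0.0006667, +0.0004000) = 301.0° ≈ 301°.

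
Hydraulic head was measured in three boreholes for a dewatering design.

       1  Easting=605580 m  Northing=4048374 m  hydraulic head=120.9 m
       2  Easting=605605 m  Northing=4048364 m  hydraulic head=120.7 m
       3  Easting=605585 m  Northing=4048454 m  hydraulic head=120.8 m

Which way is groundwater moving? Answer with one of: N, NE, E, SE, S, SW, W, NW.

Differences from 1: to 2 (Δx, Δy, Δh) = (25, -10, -0.2); to 3 = (5, 80, -0.1).
Determinant of the coordinate differences = 25·80 − 5·(-10) = 2050.
∂h/∂x = [(-0.2)·80 − (-0.1)·(-10)] / 2050 = -0.008293
∂h/∂y = [25·(-0.1) − 5·(-0.2)] / 2050 = -0.0007317
Flow = −∇h = (+0.008293 east, +0.0007317 north), which points east.

E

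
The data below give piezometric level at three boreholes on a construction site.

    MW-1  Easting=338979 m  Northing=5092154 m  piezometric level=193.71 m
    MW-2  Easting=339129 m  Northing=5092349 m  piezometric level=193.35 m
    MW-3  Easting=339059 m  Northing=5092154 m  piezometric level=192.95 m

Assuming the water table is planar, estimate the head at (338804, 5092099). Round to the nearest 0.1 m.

195.1 m

Three-point gradient (reference MW-1): Δ to MW-2 = (150, 195, -0.36), Δ to MW-3 = (80, 0, -0.76).
∂h/∂x = -0.009500, ∂h/∂y = +0.005462 (det = -15600).
h(338804, 5092099) = 193.71 + (-0.009500)·(-175) + (+0.005462)·(-55) = 193.71 +1.663 -0.300 = 195.072 m.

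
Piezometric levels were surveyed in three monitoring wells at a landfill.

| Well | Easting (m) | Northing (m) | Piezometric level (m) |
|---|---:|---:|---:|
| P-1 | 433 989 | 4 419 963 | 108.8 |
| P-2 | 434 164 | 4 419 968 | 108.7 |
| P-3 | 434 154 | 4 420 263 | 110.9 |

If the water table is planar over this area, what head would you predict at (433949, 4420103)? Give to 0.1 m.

With h = a·x + b·y + c and P-1 as origin, the differences give:
  175·a + 5·b = -0.1
  165·a + 300·b = +2.1
Eliminate b (×300 and ×5, subtract): 51675·a = -40.50 → a = ∂h/∂x = -0.0007837
Back-substitute: b = ∂h/∂y = +0.007431.
h(433949, 4420103) = 108.8 + (-0.0007837)·(-40) + (+0.007431)·(140) = 108.8 +0.031 +1.040 = 109.872 m.

109.9 m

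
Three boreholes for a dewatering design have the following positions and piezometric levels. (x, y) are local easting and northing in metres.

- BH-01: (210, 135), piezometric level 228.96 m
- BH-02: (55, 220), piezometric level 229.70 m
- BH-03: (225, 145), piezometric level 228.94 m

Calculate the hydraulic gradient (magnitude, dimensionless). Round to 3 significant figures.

0.00429

Differences from BH-01: to BH-02 (Δx, Δy, Δh) = (-155, 85, +0.74); to BH-03 = (15, 10, -0.02).
Determinant of the coordinate differences = (-155)·10 − 15·85 = -2825.
∂h/∂x = [(+0.74)·10 − (-0.02)·85] / -2825 = -0.003221
∂h/∂y = [(-155)·(-0.02) − 15·(+0.74)] / -2825 = +0.002832
|∇h| = √(-0.003221² + 0.002832²) = 0.004289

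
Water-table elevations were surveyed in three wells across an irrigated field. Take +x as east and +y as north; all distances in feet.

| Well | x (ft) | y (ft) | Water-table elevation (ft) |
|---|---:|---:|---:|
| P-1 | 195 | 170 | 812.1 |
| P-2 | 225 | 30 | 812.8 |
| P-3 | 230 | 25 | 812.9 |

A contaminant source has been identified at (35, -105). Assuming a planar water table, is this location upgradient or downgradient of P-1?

downgradient

Three-point gradient (reference P-1): Δ to P-2 = (30, -140, +0.7), Δ to P-3 = (35, -145, +0.8).
∂h/∂x = +0.01909, ∂h/∂y = -0.0009091 (det = 550).
Head at (35, -105) = 812.1 + (+0.01909)·(-160) + (-0.0009091)·(-275) = 809.30 ft.
That is lower than the 812.1 ft at P-1, so the point is downgradient.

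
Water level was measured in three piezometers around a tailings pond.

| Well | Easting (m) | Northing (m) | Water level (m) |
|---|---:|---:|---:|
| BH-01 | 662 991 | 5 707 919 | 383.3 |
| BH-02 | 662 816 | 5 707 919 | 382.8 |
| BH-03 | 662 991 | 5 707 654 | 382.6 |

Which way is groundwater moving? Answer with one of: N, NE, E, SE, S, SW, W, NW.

SW

∂h/∂x = (382.8 − 383.3) / (662816 − 662991) = +0.002857
∂h/∂y = (382.6 − 383.3) / (5707654 − 5707919) = +0.002642
Flow = −∇h = (-0.002857 east, -0.002642 north), which points southwest.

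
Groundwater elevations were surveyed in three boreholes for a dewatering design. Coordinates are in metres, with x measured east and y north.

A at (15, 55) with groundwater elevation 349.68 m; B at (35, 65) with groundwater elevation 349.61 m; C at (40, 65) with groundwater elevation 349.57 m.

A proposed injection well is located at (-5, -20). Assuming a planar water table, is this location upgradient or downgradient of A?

Taking A as reference: B−A = (20, 10, -0.07); C−A = (25, 10, -0.11).
Determinant of the coordinate differences = 20·10 − 25·10 = -50.
∂h/∂x = [(-0.07)·10 − (-0.11)·10] / -50 = -0.008000
∂h/∂y = [20·(-0.11) − 25·(-0.07)] / -50 = +0.009000
Head at (-5, -20) = 349.68 + (-0.008000)·(-20) + (+0.009000)·(-75) = 349.16 m.
That is lower than the 349.68 m at A, so the point is downgradient.

downgradient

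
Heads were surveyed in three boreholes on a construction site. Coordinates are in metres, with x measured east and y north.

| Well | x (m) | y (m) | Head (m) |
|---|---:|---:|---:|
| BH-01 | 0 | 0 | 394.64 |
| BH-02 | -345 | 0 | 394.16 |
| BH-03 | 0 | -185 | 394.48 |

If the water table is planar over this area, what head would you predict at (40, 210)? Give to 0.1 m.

∂h/∂x = (394.16 − 394.64) / (-345 − 0) = +0.001391
∂h/∂y = (394.48 − 394.64) / (-185 − 0) = +0.0008649
h(40, 210) = 394.64 + (+0.001391)·(40) + (+0.0008649)·(210) = 394.64 +0.056 +0.182 = 394.877 m.

394.9 m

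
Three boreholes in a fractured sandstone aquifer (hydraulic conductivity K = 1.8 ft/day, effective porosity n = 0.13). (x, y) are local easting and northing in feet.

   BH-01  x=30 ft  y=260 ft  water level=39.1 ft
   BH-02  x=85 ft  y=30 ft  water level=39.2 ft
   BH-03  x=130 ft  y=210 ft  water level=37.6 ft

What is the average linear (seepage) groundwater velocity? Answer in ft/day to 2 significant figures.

0.25 ft/day

Taking BH-01 as reference: BH-02−BH-01 = (55, -230, +0.1); BH-03−BH-01 = (100, -50, -1.5).
Determinant of the coordinate differences = 55·(-50) − 100·(-230) = 20250.
∂h/∂x = [(+0.1)·(-50) − (-1.5)·(-230)] / 20250 = -0.01728
∂h/∂y = [55·(-1.5) − 100·(+0.1)] / 20250 = -0.004568
|∇h| = √(-0.01728² + -0.004568²) = 0.01787
Seepage velocity v = K·i/n = 1.8 × 0.01787 / 0.13 = 0.2474 ft/day.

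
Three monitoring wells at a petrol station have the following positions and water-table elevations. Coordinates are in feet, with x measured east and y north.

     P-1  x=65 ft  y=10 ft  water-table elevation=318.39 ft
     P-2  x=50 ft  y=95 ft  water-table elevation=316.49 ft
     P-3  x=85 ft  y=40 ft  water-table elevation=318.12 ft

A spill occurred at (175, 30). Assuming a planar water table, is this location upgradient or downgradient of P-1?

upgradient

Taking P-1 as reference: P-2−P-1 = (-15, 85, -1.90); P-3−P-1 = (20, 30, -0.27).
Solve a·Δx + b·Δy = Δh: det = (-15)·30 − 20·85 = -2150.
∂h/∂x = [(-1.90)·30 − (-0.27)·85] / -2150 = +0.01584
∂h/∂y = [(-15)·(-0.27) − 20·(-1.90)] / -2150 = -0.01956
Head at (175, 30) = 318.39 + (+0.01584)·(110) + (-0.01956)·(20) = 319.74 ft.
That is higher than the 318.39 ft at P-1, so the point is upgradient.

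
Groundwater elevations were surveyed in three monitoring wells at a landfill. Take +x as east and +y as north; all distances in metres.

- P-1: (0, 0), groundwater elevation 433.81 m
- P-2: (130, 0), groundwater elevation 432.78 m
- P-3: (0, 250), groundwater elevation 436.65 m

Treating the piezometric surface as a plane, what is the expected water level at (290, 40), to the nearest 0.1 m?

432.0 m

∂h/∂x = (432.78 − 433.81) / (130 − 0) = -0.007923
∂h/∂y = (436.65 − 433.81) / (250 − 0) = +0.01136
h(290, 40) = 433.81 + (-0.007923)·(290) + (+0.01136)·(40) = 433.81 -2.298 +0.454 = 431.967 m.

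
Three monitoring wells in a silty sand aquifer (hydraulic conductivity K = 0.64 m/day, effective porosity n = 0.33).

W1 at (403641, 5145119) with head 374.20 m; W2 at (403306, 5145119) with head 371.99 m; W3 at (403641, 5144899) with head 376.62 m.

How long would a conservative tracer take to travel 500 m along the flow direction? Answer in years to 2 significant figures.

∂h/∂x = (371.99 − 374.20) / (403306 − 403641) = +0.006597
∂h/∂y = (376.62 − 374.20) / (5144899 − 5145119) = -0.01100
|∇h| = √(0.006597² + -0.01100²) = 0.01283
Seepage velocity v = K·i/n = 0.64 × 0.01283 / 0.33 = 0.02488 m/day.
t = 500 / 0.02488 = 2.01e+04 days = 55 years.

55 years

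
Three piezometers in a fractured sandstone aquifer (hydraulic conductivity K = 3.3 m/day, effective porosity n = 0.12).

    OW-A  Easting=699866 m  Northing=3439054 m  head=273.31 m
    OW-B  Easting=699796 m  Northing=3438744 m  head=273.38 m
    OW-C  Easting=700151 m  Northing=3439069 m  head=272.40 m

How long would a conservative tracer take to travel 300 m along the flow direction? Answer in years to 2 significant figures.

9.2 years

Three-point gradient (reference OW-A): Δ to OW-B = (-70, -310, +0.07), Δ to OW-C = (285, 15, -0.91).
∂h/∂x = -0.003219, ∂h/∂y = +0.0005011 (det = 87300).
|∇h| = √(-0.003219² + 0.0005011²) = 0.003258
Seepage velocity v = K·i/n = 3.3 × 0.003258 / 0.12 = 0.08959 m/day.
t = 300 / 0.08959 = 3349 days = 9.17 years.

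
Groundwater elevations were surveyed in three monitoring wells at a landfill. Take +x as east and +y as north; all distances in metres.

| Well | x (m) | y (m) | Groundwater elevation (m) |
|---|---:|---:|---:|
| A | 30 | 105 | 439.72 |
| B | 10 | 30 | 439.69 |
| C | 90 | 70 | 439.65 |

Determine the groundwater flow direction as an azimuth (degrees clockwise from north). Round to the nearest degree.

With h = a·x + b·y + c and A as origin, the differences give:
  (-20)·a + (-75)·b = -0.03
  60·a + (-35)·b = -0.07
Eliminate b (×(-35) and ×(-75), subtract): 5200·a = -4.200 → a = ∂h/∂x = -0.0008077
Back-substitute: b = ∂h/∂y = +0.0006154.
Flow direction (−∇h) has components (+0.0008077 E, -0.0006154 N).
Azimuth = atan2(E, N) = atan2(+0.0008077, -0.0006154) = 127.3° ≈ 127°.

127°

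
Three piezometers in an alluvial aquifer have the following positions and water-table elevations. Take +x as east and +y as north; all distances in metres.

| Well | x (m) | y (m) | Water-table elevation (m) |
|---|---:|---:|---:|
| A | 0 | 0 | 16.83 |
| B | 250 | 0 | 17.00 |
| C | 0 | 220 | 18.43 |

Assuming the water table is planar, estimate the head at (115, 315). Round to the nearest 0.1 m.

19.2 m

∂h/∂x = (17.00 − 16.83) / (250 − 0) = +0.0006800
∂h/∂y = (18.43 − 16.83) / (220 − 0) = +0.007273
h(115, 315) = 16.83 + (+0.0006800)·(115) + (+0.007273)·(315) = 16.83 +0.078 +2.291 = 19.199 m.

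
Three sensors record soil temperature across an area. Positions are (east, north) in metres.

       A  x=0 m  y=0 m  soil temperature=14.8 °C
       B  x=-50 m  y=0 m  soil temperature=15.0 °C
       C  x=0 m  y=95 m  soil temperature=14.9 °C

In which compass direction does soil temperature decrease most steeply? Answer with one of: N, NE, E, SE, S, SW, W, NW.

E

∂T/∂x = (15.0 − 14.8) / (-50 − 0) = -0.004000
∂T/∂y = (14.9 − 14.8) / (95 − 0) = +0.001053
Steepest decrease is along −∇f = (+0.004000 E, -0.001053 N) → east.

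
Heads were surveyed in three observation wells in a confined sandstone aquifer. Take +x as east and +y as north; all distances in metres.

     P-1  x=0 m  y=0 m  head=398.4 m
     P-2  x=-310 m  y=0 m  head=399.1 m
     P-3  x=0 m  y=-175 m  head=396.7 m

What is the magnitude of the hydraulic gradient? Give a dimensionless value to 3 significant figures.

∂h/∂x = (399.1 − 398.4) / (-310 − 0) = -0.002258
∂h/∂y = (396.7 − 398.4) / (-175 − 0) = +0.009714
|∇h| = √(-0.002258² + 0.009714²) = 0.009973

0.00997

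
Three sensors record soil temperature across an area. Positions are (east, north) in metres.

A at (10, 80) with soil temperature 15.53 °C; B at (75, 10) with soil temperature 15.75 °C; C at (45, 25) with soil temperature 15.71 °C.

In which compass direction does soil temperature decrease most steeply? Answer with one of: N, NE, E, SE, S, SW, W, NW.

N

Differences from A: to B (Δx, Δy, Δh) = (65, -70, +0.22); to C = (35, -55, +0.18).
Solve a·Δx + b·Δy = ΔT: det = 65·(-55) − 35·(-70) = -1125.
∂T/∂x = [(+0.22)·(-55) − (+0.18)·(-70)] / -1125 = -0.0004444
∂T/∂y = [65·(+0.18) − 35·(+0.22)] / -1125 = -0.003556
Steepest decrease is along −∇f = (+0.0004444 E, +0.003556 N) → north.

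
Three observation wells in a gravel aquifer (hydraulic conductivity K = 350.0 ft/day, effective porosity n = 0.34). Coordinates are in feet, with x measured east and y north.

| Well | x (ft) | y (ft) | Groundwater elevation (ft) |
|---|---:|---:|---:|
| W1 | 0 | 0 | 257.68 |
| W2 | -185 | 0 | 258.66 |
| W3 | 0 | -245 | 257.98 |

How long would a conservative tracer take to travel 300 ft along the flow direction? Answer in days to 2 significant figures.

∂h/∂x = (258.66 − 257.68) / (-185 − 0) = -0.005297
∂h/∂y = (257.98 − 257.68) / (-245 − 0) = -0.001224
|∇h| = √(-0.005297² + -0.001224²) = 0.005437
Seepage velocity v = K·i/n = 350.0 × 0.005437 / 0.34 = 5.597 ft/day.
t = 300 / 5.597 = 53.6 days.

54 days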